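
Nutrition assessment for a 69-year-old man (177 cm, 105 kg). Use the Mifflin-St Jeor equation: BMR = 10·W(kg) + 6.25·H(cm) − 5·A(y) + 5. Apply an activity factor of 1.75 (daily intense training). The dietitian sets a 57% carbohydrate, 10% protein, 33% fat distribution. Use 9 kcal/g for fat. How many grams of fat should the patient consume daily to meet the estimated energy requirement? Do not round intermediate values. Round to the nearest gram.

117 g/day

Mifflin-St Jeor (male): BMR = 10(105) + 6.25(177) − 5(69) + 5 = 1050 + 1106.25 − 345 + 5 = 1816.25 kcal/day.
TEE = 1816.25 × 1.75 = 3178.4375 kcal/day.
Fat energy = 33% × 3178.4375 = 1048.8844 kcal.
Fat = 1048.8844 ÷ 9 kcal/g = 116.5427 g.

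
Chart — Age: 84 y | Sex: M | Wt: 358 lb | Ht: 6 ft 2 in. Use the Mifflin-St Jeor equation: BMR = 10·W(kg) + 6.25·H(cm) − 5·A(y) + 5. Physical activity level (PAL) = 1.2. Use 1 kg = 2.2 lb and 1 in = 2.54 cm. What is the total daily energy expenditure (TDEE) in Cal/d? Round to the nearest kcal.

2864 Cal/d

Convert to metric: weight = 358 ÷ 2.2 = 162.7273 kg; height = (6×12 + 2) × 2.54 = 74 × 2.54 = 187.96 cm.
Mifflin-St Jeor (male): BMR = 10(162.7273) + 6.25(187.96) − 5(84) + 5 = 1627.2727 + 1174.75 − 420 + 5 = 2387.0227 kcal/day.
TEE = BMR × activity factor = 2387.0227 × 1.2 = 2864.4273 kcal/day.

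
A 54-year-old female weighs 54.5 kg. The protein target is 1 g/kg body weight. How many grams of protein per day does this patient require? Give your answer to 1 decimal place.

Protein = 1 g/kg × 54.5 kg = 54.5 g/day.

54.5 g/day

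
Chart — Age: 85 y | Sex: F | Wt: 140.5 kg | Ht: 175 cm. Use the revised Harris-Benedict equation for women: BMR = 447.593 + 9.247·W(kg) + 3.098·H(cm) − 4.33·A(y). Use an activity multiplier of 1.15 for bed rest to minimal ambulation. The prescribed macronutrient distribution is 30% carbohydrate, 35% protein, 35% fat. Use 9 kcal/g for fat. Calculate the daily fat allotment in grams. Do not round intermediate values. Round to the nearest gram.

Harris-Benedict: BMR = 447.593 + 9.247(140.5) + 3.098(175) − 4.33(85) = 1920.8965 kcal/day.
TEE = 1920.8965 × 1.15 = 2209.031 kcal/day.
Fat energy = 35% × 2209.031 = 773.1608 kcal.
Fat = 773.1608 ÷ 9 kcal/g = 85.9068 g.

86 g/day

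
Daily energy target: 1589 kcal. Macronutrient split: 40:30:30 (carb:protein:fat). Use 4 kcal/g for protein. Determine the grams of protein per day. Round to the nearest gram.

119 g/day

Protein energy = 30% × 1589 = 476.7 kcal.
At 4 kcal/g: 476.7 ÷ 4 = 119.175 g.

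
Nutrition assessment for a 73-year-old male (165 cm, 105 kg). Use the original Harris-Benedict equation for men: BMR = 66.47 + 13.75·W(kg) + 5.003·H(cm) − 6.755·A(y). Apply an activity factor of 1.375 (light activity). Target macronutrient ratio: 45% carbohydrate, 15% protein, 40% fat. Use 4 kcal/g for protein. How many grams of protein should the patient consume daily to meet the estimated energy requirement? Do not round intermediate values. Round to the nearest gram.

95 g/day

Harris-Benedict: BMR = 66.47 + 13.75(105) + 5.003(165) − 6.755(73) = 1842.6 kcal/day.
TEE = 1842.6 × 1.375 = 2533.575 kcal/day.
Protein energy = 15% × 2533.575 = 380.0363 kcal.
Protein = 380.0363 ÷ 4 kcal/g = 95.0091 g.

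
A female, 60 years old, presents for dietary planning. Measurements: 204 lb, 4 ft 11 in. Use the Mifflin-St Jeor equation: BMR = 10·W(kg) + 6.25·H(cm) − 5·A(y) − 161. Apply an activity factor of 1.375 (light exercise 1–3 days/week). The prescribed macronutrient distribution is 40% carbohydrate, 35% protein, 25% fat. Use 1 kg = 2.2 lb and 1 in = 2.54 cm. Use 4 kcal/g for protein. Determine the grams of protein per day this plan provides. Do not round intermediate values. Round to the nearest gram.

Convert to metric: weight = 204 ÷ 2.2 = 92.7273 kg; height = (4×12 + 11) × 2.54 = 59 × 2.54 = 149.86 cm.
Mifflin-St Jeor (female): BMR = 10(92.7273) + 6.25(149.86) − 5(60) − 161 = 927.2727 + 936.625 − 300 − 161 = 1402.8977 kcal/day.
TEE = 1402.8977 × 1.375 = 1928.9844 kcal/day.
Protein energy = 35% × 1928.9844 = 675.1445 kcal.
Protein = 675.1445 ÷ 4 kcal/g = 168.7861 g.

169 g/day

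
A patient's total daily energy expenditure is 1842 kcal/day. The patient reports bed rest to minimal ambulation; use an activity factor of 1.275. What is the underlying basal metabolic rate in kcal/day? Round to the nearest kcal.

1445 kcal/day

BMR = TEE ÷ activity factor = 1842 ÷ 1.275 = 1444.7059 kcal/day.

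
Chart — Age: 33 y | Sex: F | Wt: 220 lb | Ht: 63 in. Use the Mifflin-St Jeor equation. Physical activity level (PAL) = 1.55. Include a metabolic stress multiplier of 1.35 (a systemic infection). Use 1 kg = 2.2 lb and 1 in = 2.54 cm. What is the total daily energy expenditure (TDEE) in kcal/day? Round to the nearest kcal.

3503 kcal/day

Convert to metric: weight = 220 ÷ 2.2 = 100 kg; height = 63 × 2.54 = 160.02 cm.
Mifflin-St Jeor (female): BMR = 10(100) + 6.25(160.02) − 5(33) − 161 = 1000 + 1000.125 − 165 − 161 = 1674.125 kcal/day.
TEE = BMR × activity factor = 1674.125 × 1.55 = 2594.8938 kcal/day.
Apply stress factor: 2594.8938 × 1.35 = 3503.1066 kcal/day.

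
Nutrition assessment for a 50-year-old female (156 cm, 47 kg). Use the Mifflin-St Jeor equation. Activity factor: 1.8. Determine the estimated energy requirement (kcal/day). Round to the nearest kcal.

Mifflin-St Jeor (female): BMR = 10(47) + 6.25(156) − 5(50) − 161 = 470 + 975 − 250 − 161 = 1034 kcal/day.
TEE = BMR × activity factor = 1034 × 1.8 = 1861.2 kcal/day.

1861 kcal/day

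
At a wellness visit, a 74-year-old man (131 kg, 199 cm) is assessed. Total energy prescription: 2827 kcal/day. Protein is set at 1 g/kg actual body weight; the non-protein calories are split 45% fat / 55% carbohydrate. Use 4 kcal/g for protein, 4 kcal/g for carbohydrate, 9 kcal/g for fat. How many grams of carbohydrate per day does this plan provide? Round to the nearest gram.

317 g/day

Protein = 1 × 131 = 131 g → 131 × 4 = 524 kcal.
Non-protein calories = 2827 − 524 = 2303 kcal.
Fat: 45% × 2303 = 1036.35 kcal; carbohydrate: 1266.65 kcal.
Carbohydrate: 1266.65 kcal ÷ 4 kcal/g = 316.6625 g.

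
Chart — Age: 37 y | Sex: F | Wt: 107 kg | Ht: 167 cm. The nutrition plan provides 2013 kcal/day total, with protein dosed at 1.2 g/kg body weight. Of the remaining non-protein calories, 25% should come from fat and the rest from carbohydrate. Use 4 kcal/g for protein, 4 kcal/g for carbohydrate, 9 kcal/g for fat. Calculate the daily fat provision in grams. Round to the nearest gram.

42 g/day

Protein = 1.2 × 107 = 128.4 g → 128.4 × 4 = 513.6 kcal.
Non-protein calories = 2013 − 513.6 = 1499.4 kcal.
Fat: 25% × 1499.4 = 374.85 kcal; carbohydrate: 1124.55 kcal.
Fat: 374.85 kcal ÷ 9 kcal/g = 41.65 g.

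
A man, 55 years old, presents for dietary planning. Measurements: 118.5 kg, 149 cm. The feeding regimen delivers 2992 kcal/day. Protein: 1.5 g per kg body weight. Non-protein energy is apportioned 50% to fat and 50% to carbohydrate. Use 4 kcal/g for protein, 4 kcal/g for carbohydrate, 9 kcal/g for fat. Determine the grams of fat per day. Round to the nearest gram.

Protein = 1.5 × 118.5 = 177.75 g → 177.75 × 4 = 711 kcal.
Non-protein calories = 2992 − 711 = 2281 kcal.
Fat: 50% × 2281 = 1140.5 kcal; carbohydrate: 1140.5 kcal.
Fat: 1140.5 kcal ÷ 9 kcal/g = 126.7222 g.

127 g/day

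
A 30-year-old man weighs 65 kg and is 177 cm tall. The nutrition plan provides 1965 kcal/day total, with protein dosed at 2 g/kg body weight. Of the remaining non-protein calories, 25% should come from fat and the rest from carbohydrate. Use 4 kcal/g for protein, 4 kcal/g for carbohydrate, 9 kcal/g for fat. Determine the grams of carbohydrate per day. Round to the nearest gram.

Protein = 2 × 65 = 130 g → 130 × 4 = 520 kcal.
Non-protein calories = 1965 − 520 = 1445 kcal.
Fat: 25% × 1445 = 361.25 kcal; carbohydrate: 1083.75 kcal.
Carbohydrate: 1083.75 kcal ÷ 4 kcal/g = 270.9375 g.

271 g/day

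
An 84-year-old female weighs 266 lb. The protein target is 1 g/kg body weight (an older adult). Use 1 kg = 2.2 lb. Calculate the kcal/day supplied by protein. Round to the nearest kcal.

Weight in kg = 266 ÷ 2.2 = 120.9091 kg.
Protein = 1 g/kg × 120.9091 kg = 120.9091 g/day.
Protein energy = 120.9091 g × 4 kcal/g = 483.6364 kcal/day.

484 kcal/day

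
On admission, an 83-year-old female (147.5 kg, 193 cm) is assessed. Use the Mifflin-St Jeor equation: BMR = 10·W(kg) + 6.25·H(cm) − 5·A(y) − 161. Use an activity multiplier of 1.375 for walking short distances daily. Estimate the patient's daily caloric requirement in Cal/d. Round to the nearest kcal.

2895 Cal/d

Mifflin-St Jeor (female): BMR = 10(147.5) + 6.25(193) − 5(83) − 161 = 1475 + 1206.25 − 415 − 161 = 2105.25 kcal/day.
TEE = BMR × activity factor = 2105.25 × 1.375 = 2894.7188 kcal/day.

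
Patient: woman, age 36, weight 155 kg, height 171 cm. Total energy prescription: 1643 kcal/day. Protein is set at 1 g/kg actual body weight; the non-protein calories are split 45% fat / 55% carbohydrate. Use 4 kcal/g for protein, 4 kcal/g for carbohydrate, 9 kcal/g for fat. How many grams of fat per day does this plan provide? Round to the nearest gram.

Protein = 1 × 155 = 155 g → 155 × 4 = 620 kcal.
Non-protein calories = 1643 − 620 = 1023 kcal.
Fat: 45% × 1023 = 460.35 kcal; carbohydrate: 562.65 kcal.
Fat: 460.35 kcal ÷ 9 kcal/g = 51.15 g.

51 g/day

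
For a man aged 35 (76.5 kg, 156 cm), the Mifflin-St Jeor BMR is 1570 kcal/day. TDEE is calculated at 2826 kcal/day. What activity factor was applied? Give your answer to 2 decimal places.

1.80

Activity factor = TEE ÷ BMR = 2826 ÷ 1570 = 1.8.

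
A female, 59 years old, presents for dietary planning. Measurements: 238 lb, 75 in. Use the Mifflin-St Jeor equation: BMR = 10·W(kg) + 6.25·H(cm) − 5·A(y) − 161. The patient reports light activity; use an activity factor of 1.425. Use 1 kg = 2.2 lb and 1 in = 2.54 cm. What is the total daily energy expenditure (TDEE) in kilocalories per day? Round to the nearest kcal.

2588 kilocalories per day

Convert to metric: weight = 238 ÷ 2.2 = 108.1818 kg; height = 75 × 2.54 = 190.5 cm.
Mifflin-St Jeor (female): BMR = 10(108.1818) + 6.25(190.5) − 5(59) − 161 = 1081.8182 + 1190.625 − 295 − 161 = 1816.4432 kcal/day.
TEE = BMR × activity factor = 1816.4432 × 1.425 = 2588.4315 kcal/day.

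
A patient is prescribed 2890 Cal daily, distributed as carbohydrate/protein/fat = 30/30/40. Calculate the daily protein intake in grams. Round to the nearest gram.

Protein energy = 30% × 2890 = 867 kcal.
At 4 kcal/g: 867 ÷ 4 = 216.75 g.

217 g/day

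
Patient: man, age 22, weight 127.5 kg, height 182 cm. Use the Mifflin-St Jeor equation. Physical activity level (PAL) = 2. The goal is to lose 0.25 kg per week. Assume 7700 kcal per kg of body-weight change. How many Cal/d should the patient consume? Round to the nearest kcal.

4340 Cal/d

Mifflin-St Jeor (male): BMR = 10(127.5) + 6.25(182) − 5(22) + 5 = 1275 + 1137.5 − 110 + 5 = 2307.5 kcal/day.
TEE = 2307.5 × 2 = 4615 kcal/day.
Required daily deficit = 0.25 × 7700 ÷ 7 = 275 kcal/day.
Target intake = 4615 − 275 = 4340 kcal/day.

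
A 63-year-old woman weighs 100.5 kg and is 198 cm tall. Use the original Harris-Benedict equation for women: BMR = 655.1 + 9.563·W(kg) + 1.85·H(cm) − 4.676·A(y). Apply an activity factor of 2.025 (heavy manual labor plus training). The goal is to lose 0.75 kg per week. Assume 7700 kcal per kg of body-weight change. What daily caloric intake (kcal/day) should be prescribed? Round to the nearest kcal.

2593 kcal/day

Harris-Benedict: BMR = 655.1 + 9.563(100.5) + 1.85(198) − 4.676(63) = 1687.8935 kcal/day.
TEE = 1687.8935 × 2.025 = 3417.9843 kcal/day.
Required daily deficit = 0.75 × 7700 ÷ 7 = 825 kcal/day.
Target intake = 3417.9843 − 825 = 2592.9843 kcal/day.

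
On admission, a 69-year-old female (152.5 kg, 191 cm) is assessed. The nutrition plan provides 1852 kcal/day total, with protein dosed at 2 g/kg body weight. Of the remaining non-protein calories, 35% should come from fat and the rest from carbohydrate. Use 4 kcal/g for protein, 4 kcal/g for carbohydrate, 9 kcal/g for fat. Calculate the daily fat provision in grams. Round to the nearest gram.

25 g/day

Protein = 2 × 152.5 = 305 g → 305 × 4 = 1220 kcal.
Non-protein calories = 1852 − 1220 = 632 kcal.
Fat: 35% × 632 = 221.2 kcal; carbohydrate: 410.8 kcal.
Fat: 221.2 kcal ÷ 9 kcal/g = 24.5778 g.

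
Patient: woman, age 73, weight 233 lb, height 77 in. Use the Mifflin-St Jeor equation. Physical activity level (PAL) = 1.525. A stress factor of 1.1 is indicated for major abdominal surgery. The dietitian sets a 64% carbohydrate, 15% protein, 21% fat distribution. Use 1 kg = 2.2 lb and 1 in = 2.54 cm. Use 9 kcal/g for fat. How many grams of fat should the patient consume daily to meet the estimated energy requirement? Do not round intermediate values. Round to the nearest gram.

Convert to metric: weight = 233 ÷ 2.2 = 105.9091 kg; height = 77 × 2.54 = 195.58 cm.
Mifflin-St Jeor (female): BMR = 10(105.9091) + 6.25(195.58) − 5(73) − 161 = 1059.0909 + 1222.375 − 365 − 161 = 1755.4659 kcal/day.
TEE = 1755.4659 × 1.525 = 2677.0855 kcal/day.
With stress factor 1.1: 2677.0855 × 1.1 = 2944.7941 kcal/day.
Fat energy = 21% × 2944.7941 = 618.4068 kcal.
Fat = 618.4068 ÷ 9 kcal/g = 68.7119 g.

69 g/day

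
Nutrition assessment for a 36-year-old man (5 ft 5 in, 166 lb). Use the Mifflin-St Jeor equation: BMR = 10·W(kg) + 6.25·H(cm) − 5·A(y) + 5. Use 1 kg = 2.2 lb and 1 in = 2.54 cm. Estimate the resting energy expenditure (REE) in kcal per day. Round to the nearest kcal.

1611 kcal per day

Convert to metric: weight = 166 ÷ 2.2 = 75.4545 kg; height = (5×12 + 5) × 2.54 = 65 × 2.54 = 165.1 cm.
Mifflin-St Jeor (male): BMR = 10(75.4545) + 6.25(165.1) − 5(36) + 5 = 754.5455 + 1031.875 − 180 + 5 = 1611.4205 kcal/day.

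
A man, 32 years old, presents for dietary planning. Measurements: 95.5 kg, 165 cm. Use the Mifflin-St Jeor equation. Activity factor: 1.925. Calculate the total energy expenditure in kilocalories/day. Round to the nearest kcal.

Mifflin-St Jeor (male): BMR = 10(95.5) + 6.25(165) − 5(32) + 5 = 955 + 1031.25 − 160 + 5 = 1831.25 kcal/day.
TEE = BMR × activity factor = 1831.25 × 1.925 = 3525.1563 kcal/day.

3525 kilocalories/day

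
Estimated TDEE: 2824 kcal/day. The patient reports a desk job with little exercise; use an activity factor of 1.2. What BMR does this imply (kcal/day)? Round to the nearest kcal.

BMR = TEE ÷ activity factor = 2824 ÷ 1.2 = 2353.3333 kcal/day.

2353 kcal/day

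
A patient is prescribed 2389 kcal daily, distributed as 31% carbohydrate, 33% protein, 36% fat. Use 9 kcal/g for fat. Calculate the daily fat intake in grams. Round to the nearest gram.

Fat energy = 36% × 2389 = 860.04 kcal.
At 9 kcal/g: 860.04 ÷ 9 = 95.56 g.

96 g/day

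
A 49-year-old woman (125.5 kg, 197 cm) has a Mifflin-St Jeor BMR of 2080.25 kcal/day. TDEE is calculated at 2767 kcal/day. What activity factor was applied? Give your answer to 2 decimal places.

1.33

Activity factor = TEE ÷ BMR = 2767 ÷ 2080.25 = 1.33.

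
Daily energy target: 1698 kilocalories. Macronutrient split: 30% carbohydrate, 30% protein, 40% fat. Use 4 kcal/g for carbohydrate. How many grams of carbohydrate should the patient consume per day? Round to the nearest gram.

Carbohydrate energy = 30% × 1698 = 509.4 kcal.
At 4 kcal/g: 509.4 ÷ 4 = 127.35 g.

127 g/day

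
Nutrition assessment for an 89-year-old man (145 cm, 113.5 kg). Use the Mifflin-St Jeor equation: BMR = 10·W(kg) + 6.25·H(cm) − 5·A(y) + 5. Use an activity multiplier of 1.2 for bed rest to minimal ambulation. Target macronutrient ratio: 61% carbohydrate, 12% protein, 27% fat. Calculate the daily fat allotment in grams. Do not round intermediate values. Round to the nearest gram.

Mifflin-St Jeor (male): BMR = 10(113.5) + 6.25(145) − 5(89) + 5 = 1135 + 906.25 − 445 + 5 = 1601.25 kcal/day.
TEE = 1601.25 × 1.2 = 1921.5 kcal/day.
Fat energy = 27% × 1921.5 = 518.805 kcal.
Fat = 518.805 ÷ 9 kcal/g = 57.645 g.

58 g/day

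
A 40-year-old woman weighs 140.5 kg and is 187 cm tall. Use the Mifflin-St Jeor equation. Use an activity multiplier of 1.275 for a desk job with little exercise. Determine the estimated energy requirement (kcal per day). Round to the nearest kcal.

2821 kcal per day

Mifflin-St Jeor (female): BMR = 10(140.5) + 6.25(187) − 5(40) − 161 = 1405 + 1168.75 − 200 − 161 = 2212.75 kcal/day.
TEE = BMR × activity factor = 2212.75 × 1.275 = 2821.2563 kcal/day.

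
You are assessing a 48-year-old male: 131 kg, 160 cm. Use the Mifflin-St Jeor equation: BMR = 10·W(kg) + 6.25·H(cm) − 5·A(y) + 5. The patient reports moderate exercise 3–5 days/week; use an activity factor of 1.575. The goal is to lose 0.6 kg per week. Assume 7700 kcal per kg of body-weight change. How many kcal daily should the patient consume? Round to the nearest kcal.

2608 kcal daily

Mifflin-St Jeor (male): BMR = 10(131) + 6.25(160) − 5(48) + 5 = 1310 + 1000 − 240 + 5 = 2075 kcal/day.
TEE = 2075 × 1.575 = 3268.125 kcal/day.
Required daily deficit = 0.6 × 7700 ÷ 7 = 660 kcal/day.
Target intake = 3268.125 − 660 = 2608.125 kcal/day.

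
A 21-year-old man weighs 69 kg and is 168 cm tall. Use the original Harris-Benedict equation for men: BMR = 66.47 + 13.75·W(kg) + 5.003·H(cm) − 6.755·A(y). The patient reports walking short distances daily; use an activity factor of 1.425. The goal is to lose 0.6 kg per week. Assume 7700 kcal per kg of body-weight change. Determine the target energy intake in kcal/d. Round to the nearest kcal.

Harris-Benedict: BMR = 66.47 + 13.75(69) + 5.003(168) − 6.755(21) = 1713.869 kcal/day.
TEE = 1713.869 × 1.425 = 2442.2633 kcal/day.
Required daily deficit = 0.6 × 7700 ÷ 7 = 660 kcal/day.
Target intake = 2442.2633 − 660 = 1782.2633 kcal/day.

1782 kcal/d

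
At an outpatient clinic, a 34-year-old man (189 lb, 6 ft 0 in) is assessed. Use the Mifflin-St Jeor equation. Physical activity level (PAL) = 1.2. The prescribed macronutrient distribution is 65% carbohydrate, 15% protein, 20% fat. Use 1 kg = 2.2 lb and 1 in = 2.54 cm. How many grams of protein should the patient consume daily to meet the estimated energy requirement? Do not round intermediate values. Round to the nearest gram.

83 g/day

Convert to metric: weight = 189 ÷ 2.2 = 85.9091 kg; height = (6×12 + 0) × 2.54 = 72 × 2.54 = 182.88 cm.
Mifflin-St Jeor (male): BMR = 10(85.9091) + 6.25(182.88) − 5(34) + 5 = 859.0909 + 1143 − 170 + 5 = 1837.0909 kcal/day.
TEE = 1837.0909 × 1.2 = 2204.5091 kcal/day.
Protein energy = 15% × 2204.5091 = 330.6764 kcal.
Protein = 330.6764 ÷ 4 kcal/g = 82.6691 g.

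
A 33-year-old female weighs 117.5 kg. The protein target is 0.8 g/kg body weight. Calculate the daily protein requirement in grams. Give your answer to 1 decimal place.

94.0 g/day

Protein = 0.8 g/kg × 117.5 kg = 94 g/day.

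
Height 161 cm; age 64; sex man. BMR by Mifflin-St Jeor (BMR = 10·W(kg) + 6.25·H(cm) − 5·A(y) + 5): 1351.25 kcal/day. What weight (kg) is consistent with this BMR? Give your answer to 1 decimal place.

66.0 kg

1351.25 = 10·W + 6.25(161) − 5(64) + 5
10·W = 1351.25 − 691.25 = 660, so W = 66 kg.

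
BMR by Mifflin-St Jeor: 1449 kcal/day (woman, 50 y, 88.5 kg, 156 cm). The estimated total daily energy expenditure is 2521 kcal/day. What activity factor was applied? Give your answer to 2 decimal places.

Activity factor = TEE ÷ BMR = 2521 ÷ 1449 = 1.74.

1.74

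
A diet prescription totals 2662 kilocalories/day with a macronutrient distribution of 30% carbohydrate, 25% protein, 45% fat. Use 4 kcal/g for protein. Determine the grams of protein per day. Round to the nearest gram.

166 g/day

Protein energy = 25% × 2662 = 665.5 kcal.
At 4 kcal/g: 665.5 ÷ 4 = 166.375 g.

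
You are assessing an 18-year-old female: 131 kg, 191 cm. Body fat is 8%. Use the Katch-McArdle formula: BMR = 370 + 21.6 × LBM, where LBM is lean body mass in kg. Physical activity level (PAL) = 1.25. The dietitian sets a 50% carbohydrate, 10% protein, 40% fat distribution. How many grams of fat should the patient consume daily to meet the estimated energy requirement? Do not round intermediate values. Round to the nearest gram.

165 g/day

LBM = 131 × (1 − 0.08) = 120.52 kg. Katch-McArdle: BMR = 370 + 21.6 × 120.52 = 2973.232 kcal/day.
TEE = 2973.232 × 1.25 = 3716.54 kcal/day.
Fat energy = 40% × 3716.54 = 1486.616 kcal.
Fat = 1486.616 ÷ 9 kcal/g = 165.1796 g.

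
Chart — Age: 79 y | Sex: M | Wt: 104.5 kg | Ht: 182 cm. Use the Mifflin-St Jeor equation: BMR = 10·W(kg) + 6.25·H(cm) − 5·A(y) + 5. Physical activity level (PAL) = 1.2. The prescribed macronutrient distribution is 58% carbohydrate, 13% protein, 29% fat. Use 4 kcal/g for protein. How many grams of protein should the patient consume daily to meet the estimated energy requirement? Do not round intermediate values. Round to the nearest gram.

70 g/day

Mifflin-St Jeor (male): BMR = 10(104.5) + 6.25(182) − 5(79) + 5 = 1045 + 1137.5 − 395 + 5 = 1792.5 kcal/day.
TEE = 1792.5 × 1.2 = 2151 kcal/day.
Protein energy = 13% × 2151 = 279.63 kcal.
Protein = 279.63 ÷ 4 kcal/g = 69.9075 g.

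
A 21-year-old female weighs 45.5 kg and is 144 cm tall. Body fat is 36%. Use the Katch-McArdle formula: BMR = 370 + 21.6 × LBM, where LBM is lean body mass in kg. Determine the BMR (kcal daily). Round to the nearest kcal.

999 kcal daily

LBM = 45.5 × (1 − 0.36) = 29.12 kg. Katch-McArdle: BMR = 370 + 21.6 × 29.12 = 998.992 kcal/day.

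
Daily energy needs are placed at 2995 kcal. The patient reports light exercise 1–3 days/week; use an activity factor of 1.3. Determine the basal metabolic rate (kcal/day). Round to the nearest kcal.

2304 kcal/day

BMR = TEE ÷ activity factor = 2995 ÷ 1.3 = 2303.8462 kcal/day.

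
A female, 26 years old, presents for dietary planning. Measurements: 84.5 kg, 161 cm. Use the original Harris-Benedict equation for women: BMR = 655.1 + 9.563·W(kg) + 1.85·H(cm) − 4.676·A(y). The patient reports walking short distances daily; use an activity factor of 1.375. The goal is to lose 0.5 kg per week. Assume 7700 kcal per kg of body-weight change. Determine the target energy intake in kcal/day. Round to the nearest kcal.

1704 kcal/day

Harris-Benedict: BMR = 655.1 + 9.563(84.5) + 1.85(161) − 4.676(26) = 1639.4475 kcal/day.
TEE = 1639.4475 × 1.375 = 2254.2403 kcal/day.
Required daily deficit = 0.5 × 7700 ÷ 7 = 550 kcal/day.
Target intake = 2254.2403 − 550 = 1704.2403 kcal/day.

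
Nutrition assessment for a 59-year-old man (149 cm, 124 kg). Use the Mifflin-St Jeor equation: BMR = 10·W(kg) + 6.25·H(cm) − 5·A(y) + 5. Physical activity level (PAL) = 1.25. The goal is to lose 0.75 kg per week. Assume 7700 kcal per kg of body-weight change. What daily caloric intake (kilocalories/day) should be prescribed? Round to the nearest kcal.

1527 kilocalories/day

Mifflin-St Jeor (male): BMR = 10(124) + 6.25(149) − 5(59) + 5 = 1240 + 931.25 − 295 + 5 = 1881.25 kcal/day.
TEE = 1881.25 × 1.25 = 2351.5625 kcal/day.
Required daily deficit = 0.75 × 7700 ÷ 7 = 825 kcal/day.
Target intake = 2351.5625 − 825 = 1526.5625 kcal/day.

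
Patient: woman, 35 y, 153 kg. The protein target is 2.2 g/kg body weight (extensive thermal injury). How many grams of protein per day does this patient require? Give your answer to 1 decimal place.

Protein = 2.2 g/kg × 153 kg = 336.6 g/day.

336.6 g/day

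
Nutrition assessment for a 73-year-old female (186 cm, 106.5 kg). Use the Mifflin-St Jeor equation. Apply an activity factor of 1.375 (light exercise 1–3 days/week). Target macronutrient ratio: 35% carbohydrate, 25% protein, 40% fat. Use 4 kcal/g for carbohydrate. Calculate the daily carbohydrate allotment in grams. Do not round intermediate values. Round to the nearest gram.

Mifflin-St Jeor (female): BMR = 10(106.5) + 6.25(186) − 5(73) − 161 = 1065 + 1162.5 − 365 − 161 = 1701.5 kcal/day.
TEE = 1701.5 × 1.375 = 2339.5625 kcal/day.
Carbohydrate energy = 35% × 2339.5625 = 818.8469 kcal.
Carbohydrate = 818.8469 ÷ 4 kcal/g = 204.7117 g.

205 g/day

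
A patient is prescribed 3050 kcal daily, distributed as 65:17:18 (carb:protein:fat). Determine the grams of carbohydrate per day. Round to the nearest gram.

Carbohydrate energy = 65% × 3050 = 1982.5 kcal.
At 4 kcal/g: 1982.5 ÷ 4 = 495.625 g.

496 g/day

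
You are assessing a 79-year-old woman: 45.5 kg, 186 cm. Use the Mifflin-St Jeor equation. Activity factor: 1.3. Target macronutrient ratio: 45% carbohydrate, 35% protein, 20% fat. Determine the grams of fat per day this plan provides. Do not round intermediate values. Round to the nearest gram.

Mifflin-St Jeor (female): BMR = 10(45.5) + 6.25(186) − 5(79) − 161 = 455 + 1162.5 − 395 − 161 = 1061.5 kcal/day.
TEE = 1061.5 × 1.3 = 1379.95 kcal/day.
Fat energy = 20% × 1379.95 = 275.99 kcal.
Fat = 275.99 ÷ 9 kcal/g = 30.6656 g.

31 g/day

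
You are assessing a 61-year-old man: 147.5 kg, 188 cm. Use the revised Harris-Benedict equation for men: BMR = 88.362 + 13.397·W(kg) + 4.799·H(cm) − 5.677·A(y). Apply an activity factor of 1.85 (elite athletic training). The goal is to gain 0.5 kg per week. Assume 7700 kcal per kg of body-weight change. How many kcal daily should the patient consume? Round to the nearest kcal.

Harris-Benedict: BMR = 88.362 + 13.397(147.5) + 4.799(188) − 5.677(61) = 2620.3345 kcal/day.
TEE = 2620.3345 × 1.85 = 4847.6188 kcal/day.
Required daily surplus = 0.5 × 7700 ÷ 7 = 550 kcal/day.
Target intake = 4847.6188 + 550 = 5397.6188 kcal/day.

5398 kcal daily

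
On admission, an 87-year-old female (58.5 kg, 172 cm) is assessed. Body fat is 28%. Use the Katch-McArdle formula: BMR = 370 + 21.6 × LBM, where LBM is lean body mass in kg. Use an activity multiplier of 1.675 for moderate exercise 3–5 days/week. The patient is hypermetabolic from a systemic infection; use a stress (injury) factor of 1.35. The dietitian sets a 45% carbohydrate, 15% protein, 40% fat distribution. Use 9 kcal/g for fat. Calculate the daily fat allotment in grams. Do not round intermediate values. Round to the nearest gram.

129 g/day

LBM = 58.5 × (1 − 0.28) = 42.12 kg. Katch-McArdle: BMR = 370 + 21.6 × 42.12 = 1279.792 kcal/day.
TEE = 1279.792 × 1.675 = 2143.6516 kcal/day.
With stress factor 1.35: 2143.6516 × 1.35 = 2893.9297 kcal/day.
Fat energy = 40% × 2893.9297 = 1157.5719 kcal.
Fat = 1157.5719 ÷ 9 kcal/g = 128.6191 g.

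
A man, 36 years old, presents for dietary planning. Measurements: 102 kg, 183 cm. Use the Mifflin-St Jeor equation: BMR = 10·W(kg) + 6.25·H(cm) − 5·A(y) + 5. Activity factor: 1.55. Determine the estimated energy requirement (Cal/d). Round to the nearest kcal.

Mifflin-St Jeor (male): BMR = 10(102) + 6.25(183) − 5(36) + 5 = 1020 + 1143.75 − 180 + 5 = 1988.75 kcal/day.
TEE = BMR × activity factor = 1988.75 × 1.55 = 3082.5625 kcal/day.

3083 Cal/d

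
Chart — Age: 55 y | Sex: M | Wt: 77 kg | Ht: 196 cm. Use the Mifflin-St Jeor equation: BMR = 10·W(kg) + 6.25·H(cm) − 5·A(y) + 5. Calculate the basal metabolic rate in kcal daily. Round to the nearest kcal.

1725 kcal daily

Mifflin-St Jeor (male): BMR = 10(77) + 6.25(196) − 5(55) + 5 = 770 + 1225 − 275 + 5 = 1725 kcal/day.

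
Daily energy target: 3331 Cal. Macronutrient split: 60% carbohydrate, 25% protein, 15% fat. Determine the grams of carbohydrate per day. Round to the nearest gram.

500 g/day

Carbohydrate energy = 60% × 3331 = 1998.6 kcal.
At 4 kcal/g: 1998.6 ÷ 4 = 499.65 g.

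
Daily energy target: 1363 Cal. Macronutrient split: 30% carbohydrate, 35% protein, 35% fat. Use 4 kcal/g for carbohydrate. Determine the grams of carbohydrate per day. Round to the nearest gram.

Carbohydrate energy = 30% × 1363 = 408.9 kcal.
At 4 kcal/g: 408.9 ÷ 4 = 102.225 g.

102 g/day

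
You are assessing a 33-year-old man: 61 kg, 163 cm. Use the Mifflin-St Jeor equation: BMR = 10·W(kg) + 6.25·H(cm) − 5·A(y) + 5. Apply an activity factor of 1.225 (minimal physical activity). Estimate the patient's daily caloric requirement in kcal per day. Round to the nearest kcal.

1799 kcal per day

Mifflin-St Jeor (male): BMR = 10(61) + 6.25(163) − 5(33) + 5 = 610 + 1018.75 − 165 + 5 = 1468.75 kcal/day.
TEE = BMR × activity factor = 1468.75 × 1.225 = 1799.2188 kcal/day.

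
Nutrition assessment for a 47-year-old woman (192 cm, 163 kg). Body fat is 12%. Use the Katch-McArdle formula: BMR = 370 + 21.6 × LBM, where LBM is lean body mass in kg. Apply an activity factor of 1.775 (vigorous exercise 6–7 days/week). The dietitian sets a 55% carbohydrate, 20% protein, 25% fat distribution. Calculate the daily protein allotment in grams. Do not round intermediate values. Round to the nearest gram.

308 g/day

LBM = 163 × (1 − 0.12) = 143.44 kg. Katch-McArdle: BMR = 370 + 21.6 × 143.44 = 3468.304 kcal/day.
TEE = 3468.304 × 1.775 = 6156.2396 kcal/day.
Protein energy = 20% × 6156.2396 = 1231.2479 kcal.
Protein = 1231.2479 ÷ 4 kcal/g = 307.812 g.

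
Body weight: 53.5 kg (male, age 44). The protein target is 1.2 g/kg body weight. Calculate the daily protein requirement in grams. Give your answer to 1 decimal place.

64.2 g/day

Protein = 1.2 g/kg × 53.5 kg = 64.2 g/day.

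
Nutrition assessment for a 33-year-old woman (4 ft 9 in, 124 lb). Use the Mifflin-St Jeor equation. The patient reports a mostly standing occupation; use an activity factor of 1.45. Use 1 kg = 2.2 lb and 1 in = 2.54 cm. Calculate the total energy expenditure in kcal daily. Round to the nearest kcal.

1657 kcal daily

Convert to metric: weight = 124 ÷ 2.2 = 56.3636 kg; height = (4×12 + 9) × 2.54 = 57 × 2.54 = 144.78 cm.
Mifflin-St Jeor (female): BMR = 10(56.3636) + 6.25(144.78) − 5(33) − 161 = 563.6364 + 904.875 − 165 − 161 = 1142.5114 kcal/day.
TEE = BMR × activity factor = 1142.5114 × 1.45 = 1656.6415 kcal/day.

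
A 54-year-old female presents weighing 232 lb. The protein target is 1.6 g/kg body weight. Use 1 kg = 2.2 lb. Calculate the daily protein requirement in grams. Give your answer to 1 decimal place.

168.7 g/day

Weight in kg = 232 ÷ 2.2 = 105.4545 kg.
Protein = 1.6 g/kg × 105.4545 kg = 168.7273 g/day.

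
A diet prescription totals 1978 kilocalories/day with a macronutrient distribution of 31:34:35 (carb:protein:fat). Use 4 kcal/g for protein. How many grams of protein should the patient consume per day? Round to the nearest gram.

168 g/day

Protein energy = 34% × 1978 = 672.52 kcal.
At 4 kcal/g: 672.52 ÷ 4 = 168.13 g.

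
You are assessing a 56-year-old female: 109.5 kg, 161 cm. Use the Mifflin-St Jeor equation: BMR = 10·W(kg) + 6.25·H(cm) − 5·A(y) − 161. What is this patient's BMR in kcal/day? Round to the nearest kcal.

Mifflin-St Jeor (female): BMR = 10(109.5) + 6.25(161) − 5(56) − 161 = 1095 + 1006.25 − 280 − 161 = 1660.25 kcal/day.

1660 kcal/day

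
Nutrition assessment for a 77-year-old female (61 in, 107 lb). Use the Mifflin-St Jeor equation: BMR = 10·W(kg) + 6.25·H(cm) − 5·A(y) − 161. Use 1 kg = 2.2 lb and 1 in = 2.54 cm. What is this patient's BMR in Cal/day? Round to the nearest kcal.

909 Cal/day

Convert to metric: weight = 107 ÷ 2.2 = 48.6364 kg; height = 61 × 2.54 = 154.94 cm.
Mifflin-St Jeor (female): BMR = 10(48.6364) + 6.25(154.94) − 5(77) − 161 = 486.3636 + 968.375 − 385 − 161 = 908.7386 kcal/day.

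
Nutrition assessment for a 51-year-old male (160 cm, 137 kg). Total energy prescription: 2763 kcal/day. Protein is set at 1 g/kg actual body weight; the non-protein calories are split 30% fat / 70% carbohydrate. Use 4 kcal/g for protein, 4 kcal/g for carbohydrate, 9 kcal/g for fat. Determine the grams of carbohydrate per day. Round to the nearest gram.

Protein = 1 × 137 = 137 g → 137 × 4 = 548 kcal.
Non-protein calories = 2763 − 548 = 2215 kcal.
Fat: 30% × 2215 = 664.5 kcal; carbohydrate: 1550.5 kcal.
Carbohydrate: 1550.5 kcal ÷ 4 kcal/g = 387.625 g.

388 g/day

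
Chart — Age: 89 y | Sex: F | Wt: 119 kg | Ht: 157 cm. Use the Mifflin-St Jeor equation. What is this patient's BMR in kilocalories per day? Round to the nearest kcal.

1565 kilocalories per day

Mifflin-St Jeor (female): BMR = 10(119) + 6.25(157) − 5(89) − 161 = 1190 + 981.25 − 445 − 161 = 1565.25 kcal/day.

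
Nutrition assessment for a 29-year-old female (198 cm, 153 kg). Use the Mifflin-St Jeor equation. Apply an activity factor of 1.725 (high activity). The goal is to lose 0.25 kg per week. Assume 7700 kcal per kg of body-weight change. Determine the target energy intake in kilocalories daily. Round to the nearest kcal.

Mifflin-St Jeor (female): BMR = 10(153) + 6.25(198) − 5(29) − 161 = 1530 + 1237.5 − 145 − 161 = 2461.5 kcal/day.
TEE = 2461.5 × 1.725 = 4246.0875 kcal/day.
Required daily deficit = 0.25 × 7700 ÷ 7 = 275 kcal/day.
Target intake = 4246.0875 − 275 = 3971.0875 kcal/day.

3971 kilocalories daily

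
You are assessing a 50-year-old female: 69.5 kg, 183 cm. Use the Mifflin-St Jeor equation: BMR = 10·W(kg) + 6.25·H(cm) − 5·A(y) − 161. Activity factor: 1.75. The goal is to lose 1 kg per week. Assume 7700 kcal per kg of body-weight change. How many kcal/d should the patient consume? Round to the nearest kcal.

Mifflin-St Jeor (female): BMR = 10(69.5) + 6.25(183) − 5(50) − 161 = 695 + 1143.75 − 250 − 161 = 1427.75 kcal/day.
TEE = 1427.75 × 1.75 = 2498.5625 kcal/day.
Required daily deficit = 1 × 7700 ÷ 7 = 1100 kcal/day.
Target intake = 2498.5625 − 1100 = 1398.5625 kcal/day.

1399 kcal/d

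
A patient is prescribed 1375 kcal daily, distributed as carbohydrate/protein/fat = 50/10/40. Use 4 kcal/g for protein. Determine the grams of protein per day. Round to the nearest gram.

Protein energy = 10% × 1375 = 137.5 kcal.
At 4 kcal/g: 137.5 ÷ 4 = 34.375 g.

34 g/day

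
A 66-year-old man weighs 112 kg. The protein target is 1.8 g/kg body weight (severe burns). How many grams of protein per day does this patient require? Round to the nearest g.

Protein = 1.8 g/kg × 112 kg = 201.6 g/day.

202 g/day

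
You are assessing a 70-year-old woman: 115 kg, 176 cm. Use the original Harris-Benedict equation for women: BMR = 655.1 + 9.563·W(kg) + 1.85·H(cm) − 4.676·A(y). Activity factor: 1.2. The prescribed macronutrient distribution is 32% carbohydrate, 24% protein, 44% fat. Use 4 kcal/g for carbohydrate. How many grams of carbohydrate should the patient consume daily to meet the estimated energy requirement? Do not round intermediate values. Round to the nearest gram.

Harris-Benedict: BMR = 655.1 + 9.563(115) + 1.85(176) − 4.676(70) = 1753.125 kcal/day.
TEE = 1753.125 × 1.2 = 2103.75 kcal/day.
Carbohydrate energy = 32% × 2103.75 = 673.2 kcal.
Carbohydrate = 673.2 ÷ 4 kcal/g = 168.3 g.

168 g/day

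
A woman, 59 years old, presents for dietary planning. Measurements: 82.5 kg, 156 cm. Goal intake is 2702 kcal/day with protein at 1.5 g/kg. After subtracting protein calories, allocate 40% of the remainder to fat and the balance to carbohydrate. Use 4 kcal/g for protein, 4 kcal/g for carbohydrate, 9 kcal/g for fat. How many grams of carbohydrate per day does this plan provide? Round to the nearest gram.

Protein = 1.5 × 82.5 = 123.75 g → 123.75 × 4 = 495 kcal.
Non-protein calories = 2702 − 495 = 2207 kcal.
Fat: 40% × 2207 = 882.8 kcal; carbohydrate: 1324.2 kcal.
Carbohydrate: 1324.2 kcal ÷ 4 kcal/g = 331.05 g.

331 g/day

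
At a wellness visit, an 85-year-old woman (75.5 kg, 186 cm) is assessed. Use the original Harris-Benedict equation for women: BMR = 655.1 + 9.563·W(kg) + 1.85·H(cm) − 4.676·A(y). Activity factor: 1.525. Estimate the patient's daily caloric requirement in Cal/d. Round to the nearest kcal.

2019 Cal/d

Harris-Benedict: BMR = 655.1 + 9.563(75.5) + 1.85(186) − 4.676(85) = 1323.7465 kcal/day.
TEE = BMR × activity factor = 1323.7465 × 1.525 = 2018.7134 kcal/day.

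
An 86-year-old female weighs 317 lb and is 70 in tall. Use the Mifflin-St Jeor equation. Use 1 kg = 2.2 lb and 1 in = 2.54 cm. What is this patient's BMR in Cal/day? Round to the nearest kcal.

1961 Cal/day

Convert to metric: weight = 317 ÷ 2.2 = 144.0909 kg; height = 70 × 2.54 = 177.8 cm.
Mifflin-St Jeor (female): BMR = 10(144.0909) + 6.25(177.8) − 5(86) − 161 = 1440.9091 + 1111.25 − 430 − 161 = 1961.1591 kcal/day.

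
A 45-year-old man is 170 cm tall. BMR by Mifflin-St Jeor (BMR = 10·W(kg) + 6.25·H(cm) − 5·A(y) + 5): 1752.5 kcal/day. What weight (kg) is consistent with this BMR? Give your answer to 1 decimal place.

1752.5 = 10·W + 6.25(170) − 5(45) + 5
10·W = 1752.5 − 842.5 = 910, so W = 91 kg.

91.0 kg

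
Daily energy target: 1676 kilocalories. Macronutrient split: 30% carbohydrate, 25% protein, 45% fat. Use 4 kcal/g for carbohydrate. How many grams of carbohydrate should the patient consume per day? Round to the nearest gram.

Carbohydrate energy = 30% × 1676 = 502.8 kcal.
At 4 kcal/g: 502.8 ÷ 4 = 125.7 g.

126 g/day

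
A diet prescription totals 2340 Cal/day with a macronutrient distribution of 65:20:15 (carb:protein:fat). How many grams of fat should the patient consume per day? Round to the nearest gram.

Fat energy = 15% × 2340 = 351 kcal.
At 9 kcal/g: 351 ÷ 9 = 39 g.

39 g/day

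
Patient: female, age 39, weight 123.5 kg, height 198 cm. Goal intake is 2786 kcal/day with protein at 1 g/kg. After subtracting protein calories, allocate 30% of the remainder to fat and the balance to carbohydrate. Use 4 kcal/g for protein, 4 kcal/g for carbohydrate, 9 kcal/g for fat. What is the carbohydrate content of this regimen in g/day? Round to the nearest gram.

401 g/day

Protein = 1 × 123.5 = 123.5 g → 123.5 × 4 = 494 kcal.
Non-protein calories = 2786 − 494 = 2292 kcal.
Fat: 30% × 2292 = 687.6 kcal; carbohydrate: 1604.4 kcal.
Carbohydrate: 1604.4 kcal ÷ 4 kcal/g = 401.1 g.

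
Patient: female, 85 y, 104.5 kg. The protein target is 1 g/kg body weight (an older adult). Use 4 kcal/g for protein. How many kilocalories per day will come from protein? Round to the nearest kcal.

Protein = 1 g/kg × 104.5 kg = 104.5 g/day.
Protein energy = 104.5 g × 4 kcal/g = 418 kcal/day.

418 kcal/day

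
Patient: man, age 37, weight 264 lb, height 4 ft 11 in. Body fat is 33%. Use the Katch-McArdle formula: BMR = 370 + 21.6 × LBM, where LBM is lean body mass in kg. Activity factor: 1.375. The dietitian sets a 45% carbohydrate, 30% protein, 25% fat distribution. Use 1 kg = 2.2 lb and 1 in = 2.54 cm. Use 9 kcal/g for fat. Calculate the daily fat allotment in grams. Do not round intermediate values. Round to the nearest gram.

80 g/day

Convert to metric: weight = 264 ÷ 2.2 = 120 kg; height = (4×12 + 11) × 2.54 = 59 × 2.54 = 149.86 cm.
LBM = 120 × (1 − 0.33) = 80.4 kg. Katch-McArdle: BMR = 370 + 21.6 × 80.4 = 2106.64 kcal/day.
TEE = 2106.64 × 1.375 = 2896.63 kcal/day.
Fat energy = 25% × 2896.63 = 724.1575 kcal.
Fat = 724.1575 ÷ 9 kcal/g = 80.4619 g.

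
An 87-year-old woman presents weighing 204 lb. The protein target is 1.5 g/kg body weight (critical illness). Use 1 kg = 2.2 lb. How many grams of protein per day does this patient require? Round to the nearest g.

Weight in kg = 204 ÷ 2.2 = 92.7273 kg.
Protein = 1.5 g/kg × 92.7273 kg = 139.0909 g/day.

139 g/day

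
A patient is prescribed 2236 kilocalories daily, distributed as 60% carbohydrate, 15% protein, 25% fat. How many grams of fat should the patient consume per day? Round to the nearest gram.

Fat energy = 25% × 2236 = 559 kcal.
At 9 kcal/g: 559 ÷ 9 = 62.1111 g.

62 g/day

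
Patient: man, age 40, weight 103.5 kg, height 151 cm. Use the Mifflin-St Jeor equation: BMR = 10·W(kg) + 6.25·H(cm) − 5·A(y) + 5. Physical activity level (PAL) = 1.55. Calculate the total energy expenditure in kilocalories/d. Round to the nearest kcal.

Mifflin-St Jeor (male): BMR = 10(103.5) + 6.25(151) − 5(40) + 5 = 1035 + 943.75 − 200 + 5 = 1783.75 kcal/day.
TEE = BMR × activity factor = 1783.75 × 1.55 = 2764.8125 kcal/day.

2765 kilocalories/d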